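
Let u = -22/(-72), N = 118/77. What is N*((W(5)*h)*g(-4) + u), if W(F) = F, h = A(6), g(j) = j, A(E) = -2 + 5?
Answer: -18113/198 ≈ -91.480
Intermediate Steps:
A(E) = 3
h = 3
N = 118/77 (N = 118*(1/77) = 118/77 ≈ 1.5325)
u = 11/36 (u = -22*(-1/72) = 11/36 ≈ 0.30556)
N*((W(5)*h)*g(-4) + u) = 118*((5*3)*(-4) + 11/36)/77 = 118*(15*(-4) + 11/36)/77 = 118*(-60 + 11/36)/77 = (118/77)*(-2149/36) = -18113/198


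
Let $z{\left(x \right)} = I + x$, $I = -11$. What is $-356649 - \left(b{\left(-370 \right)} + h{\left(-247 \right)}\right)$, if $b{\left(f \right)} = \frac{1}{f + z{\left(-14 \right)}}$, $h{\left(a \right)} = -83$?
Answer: $- \frac{140843569}{395} \approx -3.5657 \cdot 10^{5}$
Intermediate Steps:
$z{\left(x \right)} = -11 + x$
$b{\left(f \right)} = \frac{1}{-25 + f}$ ($b{\left(f \right)} = \frac{1}{f - 25} = \frac{1}{-25 + f}$)
$-356649 - \left(b{\left(-370 \right)} + h{\left(-247 \right)}\right) = -356649 - \left(\frac{1}{-25 - 370} - 83\right) = -356649 - \left(\frac{1}{-395} - 83\right) = -356649 - \left(- \frac{1}{395} - 83\right) = -356649 - - \frac{32786}{395} = -356649 + \frac{32786}{395} = - \frac{140843569}{395}$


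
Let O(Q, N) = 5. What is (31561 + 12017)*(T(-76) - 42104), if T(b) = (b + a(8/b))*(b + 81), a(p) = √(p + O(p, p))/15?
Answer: -1851367752 + 14526*√1767/19 ≈ -1.8513e+9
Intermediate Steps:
a(p) = √(5 + p)/15 (a(p) = √(p + 5)/15 = √(5 + p)*(1/15) = √(5 + p)/15)
T(b) = (81 + b)*(b + √(5 + 8/b)/15) (T(b) = (b + √(5 + 8/b)/15)*(b + 81) = (b + √(5 + 8/b)/15)*(81 + b) = (81 + b)*(b + √(5 + 8/b)/15))
(31561 + 12017)*(T(-76) - 42104) = (31561 + 12017)*(((-76)² + 81*(-76) + 27*√(5 + 8/(-76))/5 + (1/15)*(-76)*√(5 + 8/(-76))) - 42104) = 43578*((5776 - 6156 + 27*√(5 + 8*(-1/76))/5 + (1/15)*(-76)*√(5 + 8*(-1/76))) - 42104) = 43578*((5776 - 6156 + 27*√(5 - 2/19)/5 + (1/15)*(-76)*√(5 - 2/19)) - 42104) = 43578*((5776 - 6156 + 27*√(93/19)/5 + (1/15)*(-76)*√(93/19)) - 42104) = 43578*((5776 - 6156 + 27*(√1767/19)/5 + (1/15)*(-76)*(√1767/19)) - 42104) = 43578*((5776 - 6156 + 27*√1767/95 - 4*√1767/15) - 42104) = 43578*((-380 + √1767/57) - 42104) = 43578*(-42484 + √1767/57) = -1851367752 + 14526*√1767/19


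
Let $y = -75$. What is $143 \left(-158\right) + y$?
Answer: $-22669$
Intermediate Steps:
$143 \left(-158\right) + y = 143 \left(-158\right) - 75 = -22594 - 75 = -22669$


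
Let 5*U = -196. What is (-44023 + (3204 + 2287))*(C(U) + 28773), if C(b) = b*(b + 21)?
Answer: -28404287652/25 ≈ -1.1362e+9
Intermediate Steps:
U = -196/5 (U = (⅕)*(-196) = -196/5 ≈ -39.200)
C(b) = b*(21 + b)
(-44023 + (3204 + 2287))*(C(U) + 28773) = (-44023 + (3204 + 2287))*(-196*(21 - 196/5)/5 + 28773) = (-44023 + 5491)*(-196/5*(-91/5) + 28773) = -38532*(17836/25 + 28773) = -38532*737161/25 = -28404287652/25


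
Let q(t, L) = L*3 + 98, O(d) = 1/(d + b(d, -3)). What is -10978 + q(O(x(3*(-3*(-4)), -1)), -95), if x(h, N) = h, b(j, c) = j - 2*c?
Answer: -11165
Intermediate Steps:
O(d) = 1/(6 + 2*d) (O(d) = 1/(d + (d - 2*(-3))) = 1/(d + (d + 6)) = 1/(d + (6 + d)) = 1/(6 + 2*d))
q(t, L) = 98 + 3*L (q(t, L) = 3*L + 98 = 98 + 3*L)
-10978 + q(O(x(3*(-3*(-4)), -1)), -95) = -10978 + (98 + 3*(-95)) = -10978 + (98 - 285) = -10978 - 187 = -11165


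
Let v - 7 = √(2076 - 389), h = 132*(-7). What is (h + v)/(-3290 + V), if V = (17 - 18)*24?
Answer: 917/3314 - √1687/3314 ≈ 0.26431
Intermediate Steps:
h = -924
v = 7 + √1687 (v = 7 + √(2076 - 389) = 7 + √1687 ≈ 48.073)
V = -24 (V = -1*24 = -24)
(h + v)/(-3290 + V) = (-924 + (7 + √1687))/(-3290 - 24) = (-917 + √1687)/(-3314) = (-917 + √1687)*(-1/3314) = 917/3314 - √1687/3314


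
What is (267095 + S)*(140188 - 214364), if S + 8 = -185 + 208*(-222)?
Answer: -16372571776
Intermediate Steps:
S = -46369 (S = -8 + (-185 + 208*(-222)) = -8 + (-185 - 46176) = -8 - 46361 = -46369)
(267095 + S)*(140188 - 214364) = (267095 - 46369)*(140188 - 214364) = 220726*(-74176) = -16372571776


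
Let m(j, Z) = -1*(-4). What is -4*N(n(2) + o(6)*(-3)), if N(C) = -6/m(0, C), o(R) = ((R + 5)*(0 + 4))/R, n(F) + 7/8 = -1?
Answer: 6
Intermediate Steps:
n(F) = -15/8 (n(F) = -7/8 - 1 = -15/8)
m(j, Z) = 4
o(R) = (20 + 4*R)/R (o(R) = ((5 + R)*4)/R = (20 + 4*R)/R)
N(C) = -3/2 (N(C) = -6/4 = -6*¼ = -3/2)
-4*N(n(2) + o(6)*(-3)) = -4*(-3/2) = 6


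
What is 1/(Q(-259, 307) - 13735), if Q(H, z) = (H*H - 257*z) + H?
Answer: -1/25812 ≈ -3.8742e-5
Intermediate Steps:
Q(H, z) = H + H² - 257*z (Q(H, z) = (H² - 257*z) + H = H + H² - 257*z)
1/(Q(-259, 307) - 13735) = 1/((-259 + (-259)² - 257*307) - 13735) = 1/((-259 + 67081 - 78899) - 13735) = 1/(-12077 - 13735) = 1/(-25812) = -1/25812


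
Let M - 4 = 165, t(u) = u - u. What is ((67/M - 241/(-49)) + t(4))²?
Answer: 1937056144/68574961 ≈ 28.247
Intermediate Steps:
t(u) = 0
M = 169 (M = 4 + 165 = 169)
((67/M - 241/(-49)) + t(4))² = ((67/169 - 241/(-49)) + 0)² = ((67*(1/169) - 241*(-1/49)) + 0)² = ((67/169 + 241/49) + 0)² = (44012/8281 + 0)² = (44012/8281)² = 1937056144/68574961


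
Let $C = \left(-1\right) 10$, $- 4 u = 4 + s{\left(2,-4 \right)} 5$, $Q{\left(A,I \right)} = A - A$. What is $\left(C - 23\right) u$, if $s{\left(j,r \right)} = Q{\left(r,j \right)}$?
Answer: $33$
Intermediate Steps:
$Q{\left(A,I \right)} = 0$
$s{\left(j,r \right)} = 0$
$u = -1$ ($u = - \frac{4 + 0 \cdot 5}{4} = - \frac{4 + 0}{4} = \left(- \frac{1}{4}\right) 4 = -1$)
$C = -10$
$\left(C - 23\right) u = \left(-10 - 23\right) \left(-1\right) = \left(-33\right) \left(-1\right) = 33$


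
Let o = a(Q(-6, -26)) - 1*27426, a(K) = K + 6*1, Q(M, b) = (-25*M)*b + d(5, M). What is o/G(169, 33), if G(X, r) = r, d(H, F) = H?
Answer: -31315/33 ≈ -948.94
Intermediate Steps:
Q(M, b) = 5 - 25*M*b (Q(M, b) = (-25*M)*b + 5 = -25*M*b + 5 = 5 - 25*M*b)
a(K) = 6 + K (a(K) = K + 6 = 6 + K)
o = -31315 (o = (6 + (5 - 25*(-6)*(-26))) - 1*27426 = (6 + (5 - 3900)) - 27426 = (6 - 3895) - 27426 = -3889 - 27426 = -31315)
o/G(169, 33) = -31315/33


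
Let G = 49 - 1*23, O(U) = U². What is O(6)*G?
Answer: 936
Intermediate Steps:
G = 26 (G = 49 - 23 = 26)
O(6)*G = 6²*26 = 36*26 = 936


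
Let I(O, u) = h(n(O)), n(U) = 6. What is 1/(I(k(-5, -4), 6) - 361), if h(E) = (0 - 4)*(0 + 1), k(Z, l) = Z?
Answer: -1/365 ≈ -0.0027397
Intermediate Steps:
h(E) = -4 (h(E) = -4*1 = -4)
I(O, u) = -4
1/(I(k(-5, -4), 6) - 361) = 1/(-4 - 361) = 1/(-365) = -1/365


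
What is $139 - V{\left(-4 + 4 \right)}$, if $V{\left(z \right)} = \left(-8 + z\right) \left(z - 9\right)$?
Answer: $67$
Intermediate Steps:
$V{\left(z \right)} = \left(-9 + z\right) \left(-8 + z\right)$ ($V{\left(z \right)} = \left(-8 + z\right) \left(-9 + z\right) = \left(-9 + z\right) \left(-8 + z\right)$)
$139 - V{\left(-4 + 4 \right)} = 139 - \left(72 + \left(-4 + 4\right)^{2} - 17 \left(-4 + 4\right)\right) = 139 - \left(72 + 0^{2} - 0\right) = 139 - \left(72 + 0 + 0\right) = 139 - 72 = 67$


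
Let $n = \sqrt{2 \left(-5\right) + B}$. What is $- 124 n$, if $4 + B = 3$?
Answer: $- 124 i \sqrt{11} \approx - 411.26 i$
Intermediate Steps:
$B = -1$ ($B = -4 + 3 = -1$)
$n = i \sqrt{11}$ ($n = \sqrt{2 \left(-5\right) - 1} = \sqrt{-10 - 1} = \sqrt{-11} = i \sqrt{11} \approx 3.3166 i$)
$- 124 n = - 124 i \sqrt{11}$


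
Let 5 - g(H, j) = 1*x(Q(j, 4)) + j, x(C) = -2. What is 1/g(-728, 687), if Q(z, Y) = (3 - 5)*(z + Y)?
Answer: -1/680 ≈ -0.0014706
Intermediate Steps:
Q(z, Y) = -2*Y - 2*z (Q(z, Y) = -2*(Y + z) = -2*Y - 2*z)
g(H, j) = 7 - j (g(H, j) = 5 - (1*(-2) + j) = 5 - (-2 + j) = 5 + (2 - j) = 7 - j)
1/g(-728, 687) = 1/(7 - 1*687) = 1/(7 - 687) = 1/(-680) = -1/680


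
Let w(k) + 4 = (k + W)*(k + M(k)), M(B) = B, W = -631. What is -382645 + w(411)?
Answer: -563489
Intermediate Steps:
w(k) = -4 + 2*k*(-631 + k) (w(k) = -4 + (k - 631)*(k + k) = -4 + (-631 + k)*(2*k) = -4 + 2*k*(-631 + k))
-382645 + w(411) = -382645 + (-4 - 1262*411 + 2*411**2) = -382645 + (-4 - 518682 + 2*168921) = -382645 + (-4 - 518682 + 337842) = -382645 - 180844 = -563489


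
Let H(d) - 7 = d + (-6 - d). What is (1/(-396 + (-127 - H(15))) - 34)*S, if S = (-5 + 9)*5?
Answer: -89085/131 ≈ -680.04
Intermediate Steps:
S = 20 (S = 4*5 = 20)
H(d) = 1 (H(d) = 7 + (d + (-6 - d)) = 7 - 6 = 1)
(1/(-396 + (-127 - H(15))) - 34)*S = (1/(-396 + (-127 - 1*1)) - 34)*20 = (1/(-396 + (-127 - 1)) - 34)*20 = (1/(-396 - 128) - 34)*20 = (1/(-524) - 34)*20 = (-1/524 - 34)*20 = -17817/524*20 = -89085/131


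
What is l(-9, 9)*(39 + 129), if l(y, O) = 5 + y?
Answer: -672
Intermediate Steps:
l(-9, 9)*(39 + 129) = (5 - 9)*(39 + 129) = -4*168 = -672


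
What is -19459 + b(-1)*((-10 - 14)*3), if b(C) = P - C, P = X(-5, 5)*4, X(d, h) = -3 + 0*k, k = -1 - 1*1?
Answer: -18667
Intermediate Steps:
k = -2 (k = -1 - 1 = -2)
X(d, h) = -3 (X(d, h) = -3 + 0*(-2) = -3 + 0 = -3)
P = -12 (P = -3*4 = -12)
b(C) = -12 - C
-19459 + b(-1)*((-10 - 14)*3) = -19459 + (-12 - 1*(-1))*((-10 - 14)*3) = -19459 + (-12 + 1)*(-24*3) = -19459 - 11*(-72) = -19459 + 792 = -18667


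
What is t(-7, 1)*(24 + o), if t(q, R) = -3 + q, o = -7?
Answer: -170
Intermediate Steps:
t(-7, 1)*(24 + o) = (-3 - 7)*(24 - 7) = -10*17 = -170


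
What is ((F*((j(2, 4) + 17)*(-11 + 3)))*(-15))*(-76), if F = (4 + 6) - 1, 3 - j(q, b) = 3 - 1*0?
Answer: -1395360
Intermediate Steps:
j(q, b) = 0 (j(q, b) = 3 - (3 - 1*0) = 3 - (3 + 0) = 3 - 1*3 = 3 - 3 = 0)
F = 9 (F = 10 - 1 = 9)
((F*((j(2, 4) + 17)*(-11 + 3)))*(-15))*(-76) = ((9*((0 + 17)*(-11 + 3)))*(-15))*(-76) = ((9*(17*(-8)))*(-15))*(-76) = ((9*(-136))*(-15))*(-76) = -1224*(-15)*(-76) = 18360*(-76) = -1395360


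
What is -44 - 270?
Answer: -314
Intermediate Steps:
-44 - 270 = -314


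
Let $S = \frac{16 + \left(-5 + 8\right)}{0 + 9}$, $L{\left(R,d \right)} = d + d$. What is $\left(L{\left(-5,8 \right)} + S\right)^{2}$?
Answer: $\frac{26569}{81} \approx 328.01$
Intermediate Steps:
$L{\left(R,d \right)} = 2 d$
$S = \frac{19}{9}$ ($S = \frac{16 + 3}{9} = 19 \cdot \frac{1}{9} = \frac{19}{9} \approx 2.1111$)
$\left(L{\left(-5,8 \right)} + S\right)^{2} = \left(2 \cdot 8 + \frac{19}{9}\right)^{2} = \left(16 + \frac{19}{9}\right)^{2} = \left(\frac{163}{9}\right)^{2} = \frac{26569}{81}$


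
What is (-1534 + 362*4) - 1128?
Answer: -1214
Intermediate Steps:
(-1534 + 362*4) - 1128 = (-1534 + 1448) - 1128 = -86 - 1128 = -1214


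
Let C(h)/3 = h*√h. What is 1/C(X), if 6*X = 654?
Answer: √109/35643 ≈ 0.00029291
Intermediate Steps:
X = 109 (X = (⅙)*654 = 109)
C(h) = 3*h^(3/2) (C(h) = 3*(h*√h) = 3*h^(3/2))
1/C(X) = 1/(3*109^(3/2)) = 1/(3*(109*√109)) = 1/(327*√109) = √109/35643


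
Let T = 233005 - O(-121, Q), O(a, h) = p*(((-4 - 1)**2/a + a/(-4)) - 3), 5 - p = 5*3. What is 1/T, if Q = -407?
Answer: 242/56452655 ≈ 4.2868e-6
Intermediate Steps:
p = -10 (p = 5 - 5*3 = 5 - 1*15 = 5 - 15 = -10)
O(a, h) = 30 - 250/a + 5*a/2 (O(a, h) = -10*(((-4 - 1)**2/a + a/(-4)) - 3) = -10*(((-5)**2/a + a*(-1/4)) - 3) = -10*((25/a - a/4) - 3) = -10*(-3 + 25/a - a/4) = 30 - 250/a + 5*a/2)
T = 56452655/242 (T = 233005 - (30 - 250/(-121) + (5/2)*(-121)) = 233005 - (30 - 250*(-1/121) - 605/2) = 233005 - (30 + 250/121 - 605/2) = 233005 - 1*(-65445/242) = 233005 + 65445/242 = 56452655/242 ≈ 2.3328e+5)
1/T = 1/(56452655/242) = 242/56452655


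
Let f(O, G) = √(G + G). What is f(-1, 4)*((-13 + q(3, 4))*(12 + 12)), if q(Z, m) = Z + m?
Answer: -288*√2 ≈ -407.29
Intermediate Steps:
f(O, G) = √2*√G (f(O, G) = √(2*G) = √2*√G)
f(-1, 4)*((-13 + q(3, 4))*(12 + 12)) = (√2*√4)*((-13 + (3 + 4))*(12 + 12)) = (√2*2)*((-13 + 7)*24) = (2*√2)*(-6*24) = (2*√2)*(-144) = -288*√2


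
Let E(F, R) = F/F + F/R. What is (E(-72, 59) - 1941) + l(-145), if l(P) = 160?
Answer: -105092/59 ≈ -1781.2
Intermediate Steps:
E(F, R) = 1 + F/R
(E(-72, 59) - 1941) + l(-145) = ((-72 + 59)/59 - 1941) + 160 = ((1/59)*(-13) - 1941) + 160 = (-13/59 - 1941) + 160 = -114532/59 + 160 = -105092/59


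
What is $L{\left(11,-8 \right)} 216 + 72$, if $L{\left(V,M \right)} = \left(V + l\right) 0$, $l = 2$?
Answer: $72$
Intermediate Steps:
$L{\left(V,M \right)} = 0$ ($L{\left(V,M \right)} = \left(V + 2\right) 0 = \left(2 + V\right) 0 = 0$)
$L{\left(11,-8 \right)} 216 + 72 = 0 \cdot 216 + 72 = 0 + 72 = 72$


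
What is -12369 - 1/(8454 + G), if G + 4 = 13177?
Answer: -267504364/21627 ≈ -12369.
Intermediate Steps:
G = 13173 (G = -4 + 13177 = 13173)
-12369 - 1/(8454 + G) = -12369 - 1/(8454 + 13173) = -12369 - 1/21627 = -267504364/21627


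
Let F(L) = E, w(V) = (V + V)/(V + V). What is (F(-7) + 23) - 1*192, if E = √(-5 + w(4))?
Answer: -169 + 2*I ≈ -169.0 + 2.0*I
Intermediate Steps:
w(V) = 1 (w(V) = (2*V)/((2*V)) = (2*V)*(1/(2*V)) = 1)
E = 2*I (E = √(-5 + 1) = √(-4) = 2*I ≈ 2.0*I)
F(L) = 2*I
(F(-7) + 23) - 1*192 = (2*I + 23) - 1*192 = (23 + 2*I) - 192 = -169 + 2*I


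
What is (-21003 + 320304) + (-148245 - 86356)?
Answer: 64700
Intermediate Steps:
(-21003 + 320304) + (-148245 - 86356) = 299301 - 234601 = 64700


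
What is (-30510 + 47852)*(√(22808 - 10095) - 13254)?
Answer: -229850868 + 17342*√12713 ≈ -2.2790e+8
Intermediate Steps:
(-30510 + 47852)*(√(22808 - 10095) - 13254) = 17342*(√12713 - 13254) = 17342*(-13254 + √12713) = -229850868 + 17342*√12713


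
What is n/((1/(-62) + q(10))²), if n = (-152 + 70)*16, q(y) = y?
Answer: -5043328/383161 ≈ -13.162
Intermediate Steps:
n = -1312 (n = -82*16 = -1312)
n/((1/(-62) + q(10))²) = -1312/(1/(-62) + 10)² = -1312/(-1/62 + 10)² = -1312/((619/62)²) = -1312/383161/3844 = -1312*3844/383161 = -5043328/383161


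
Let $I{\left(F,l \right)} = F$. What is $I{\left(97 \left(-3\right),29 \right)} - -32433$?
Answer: $32142$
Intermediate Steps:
$I{\left(97 \left(-3\right),29 \right)} - -32433 = 97 \left(-3\right) - -32433 = -291 + 32433 = 32142$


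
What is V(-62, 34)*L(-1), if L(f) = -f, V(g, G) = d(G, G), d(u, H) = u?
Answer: 34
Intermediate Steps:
V(g, G) = G
V(-62, 34)*L(-1) = 34*(-1*(-1)) = 34*1 = 34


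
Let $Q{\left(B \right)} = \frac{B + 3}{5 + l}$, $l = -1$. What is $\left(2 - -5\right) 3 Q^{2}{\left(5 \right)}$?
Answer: $84$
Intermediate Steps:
$Q{\left(B \right)} = \frac{3}{4} + \frac{B}{4}$ ($Q{\left(B \right)} = \frac{B + 3}{5 - 1} = \frac{3 + B}{4} = \left(3 + B\right) \frac{1}{4} = \frac{3}{4} + \frac{B}{4}$)
$\left(2 - -5\right) 3 Q^{2}{\left(5 \right)} = \left(2 - -5\right) 3 \left(\frac{3}{4} + \frac{1}{4} \cdot 5\right)^{2} = \left(2 + 5\right) 3 \left(\frac{3}{4} + \frac{5}{4}\right)^{2} = 7 \cdot 3 \cdot 2^{2} = 21 \cdot 4 = 84$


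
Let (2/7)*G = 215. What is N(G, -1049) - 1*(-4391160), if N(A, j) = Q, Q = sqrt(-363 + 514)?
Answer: 4391160 + sqrt(151) ≈ 4.3912e+6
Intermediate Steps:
G = 1505/2 (G = (7/2)*215 = 1505/2 ≈ 752.50)
Q = sqrt(151) ≈ 12.288
N(A, j) = sqrt(151)
N(G, -1049) - 1*(-4391160) = sqrt(151) - 1*(-4391160) = sqrt(151) + 4391160 = 4391160 + sqrt(151)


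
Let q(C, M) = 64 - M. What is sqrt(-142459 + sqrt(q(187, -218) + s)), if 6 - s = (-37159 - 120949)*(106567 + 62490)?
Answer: sqrt(-142459 + 2*sqrt(6682316111)) ≈ 145.02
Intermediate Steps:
s = 26729264162 (s = 6 - (-37159 - 120949)*(106567 + 62490) = 6 - (-158108)*169057 = 6 - 1*(-26729264156) = 6 + 26729264156 = 26729264162)
sqrt(-142459 + sqrt(q(187, -218) + s)) = sqrt(-142459 + sqrt((64 - 1*(-218)) + 26729264162)) = sqrt(-142459 + sqrt((64 + 218) + 26729264162)) = sqrt(-142459 + sqrt(282 + 26729264162)) = sqrt(-142459 + sqrt(26729264444)) = sqrt(-142459 + 2*sqrt(6682316111))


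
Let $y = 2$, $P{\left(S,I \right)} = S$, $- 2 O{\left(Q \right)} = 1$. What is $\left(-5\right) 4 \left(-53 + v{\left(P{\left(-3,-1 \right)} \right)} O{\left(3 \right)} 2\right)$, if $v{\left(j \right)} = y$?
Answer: $1100$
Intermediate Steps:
$O{\left(Q \right)} = - \frac{1}{2}$ ($O{\left(Q \right)} = \left(- \frac{1}{2}\right) 1 = - \frac{1}{2}$)
$v{\left(j \right)} = 2$
$\left(-5\right) 4 \left(-53 + v{\left(P{\left(-3,-1 \right)} \right)} O{\left(3 \right)} 2\right) = \left(-5\right) 4 \left(-53 + 2 \left(- \frac{1}{2}\right) 2\right) = - 20 \left(-53 - 2\right) = \left(-20\right) \left(-55\right) = 1100$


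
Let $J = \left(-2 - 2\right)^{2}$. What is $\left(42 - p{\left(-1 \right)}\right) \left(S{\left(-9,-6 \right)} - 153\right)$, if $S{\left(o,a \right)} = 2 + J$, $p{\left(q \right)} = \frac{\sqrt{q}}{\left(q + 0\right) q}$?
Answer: $-5670 + 135 i \approx -5670.0 + 135.0 i$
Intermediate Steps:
$J = 16$ ($J = \left(-4\right)^{2} = 16$)
$p{\left(q \right)} = \frac{1}{q^{\frac{3}{2}}}$ ($p{\left(q \right)} = \frac{\sqrt{q}}{q q} = \frac{\sqrt{q}}{q^{2}} = \frac{1}{q^{\frac{3}{2}}}$)
$S{\left(o,a \right)} = 18$ ($S{\left(o,a \right)} = 2 + 16 = 18$)
$\left(42 - p{\left(-1 \right)}\right) \left(S{\left(-9,-6 \right)} - 153\right) = \left(42 - \frac{1}{\left(-1\right) i}\right) \left(18 - 153\right) = \left(42 - i\right) \left(-135\right) = -5670 + 135 i$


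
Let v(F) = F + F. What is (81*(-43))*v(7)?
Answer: -48762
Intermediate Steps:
v(F) = 2*F
(81*(-43))*v(7) = (81*(-43))*(2*7) = -3483*14 = -48762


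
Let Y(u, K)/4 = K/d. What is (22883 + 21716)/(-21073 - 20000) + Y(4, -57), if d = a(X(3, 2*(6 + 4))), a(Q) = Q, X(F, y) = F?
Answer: -3166147/41073 ≈ -77.086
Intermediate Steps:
d = 3
Y(u, K) = 4*K/3 (Y(u, K) = 4*(K/3) = 4*K/3)
(22883 + 21716)/(-21073 - 20000) + Y(4, -57) = (22883 + 21716)/(-21073 - 20000) + (4/3)*(-57) = 44599/(-41073) - 76 = 44599*(-1/41073) - 76 = -44599/41073 - 76 = -3166147/41073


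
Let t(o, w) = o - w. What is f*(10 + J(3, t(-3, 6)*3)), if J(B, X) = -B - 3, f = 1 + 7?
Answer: 32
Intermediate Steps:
f = 8
J(B, X) = -3 - B
f*(10 + J(3, t(-3, 6)*3)) = 8*(10 + (-3 - 1*3)) = 8*(10 + (-3 - 3)) = 8*(10 - 6) = 8*4 = 32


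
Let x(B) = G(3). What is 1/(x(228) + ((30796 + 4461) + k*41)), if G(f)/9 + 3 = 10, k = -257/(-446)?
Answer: 446/15763257 ≈ 2.8294e-5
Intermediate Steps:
k = 257/446 (k = -257*(-1/446) = 257/446 ≈ 0.57623)
G(f) = 63 (G(f) = -27 + 9*10 = -27 + 90 = 63)
x(B) = 63
1/(x(228) + ((30796 + 4461) + k*41)) = 1/(63 + ((30796 + 4461) + (257/446)*41)) = 1/(63 + (35257 + 10537/446)) = 1/(63 + 15735159/446) = 1/(15763257/446) = 446/15763257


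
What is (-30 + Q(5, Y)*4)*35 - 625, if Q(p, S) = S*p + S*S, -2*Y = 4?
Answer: -2515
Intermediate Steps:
Y = -2 (Y = -½*4 = -2)
Q(p, S) = S² + S*p (Q(p, S) = S*p + S² = S² + S*p)
(-30 + Q(5, Y)*4)*35 - 625 = (-30 - 2*(-2 + 5)*4)*35 - 625 = (-30 - 2*3*4)*35 - 625 = (-30 - 6*4)*35 - 625 = (-30 - 24)*35 - 625 = -54*35 - 625 = -1890 - 625 = -2515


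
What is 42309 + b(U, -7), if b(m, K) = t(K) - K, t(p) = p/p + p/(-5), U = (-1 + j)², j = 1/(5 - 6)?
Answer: 211592/5 ≈ 42318.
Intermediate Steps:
j = -1 (j = 1/(-1) = -1)
U = 4 (U = (-1 - 1)² = (-2)² = 4)
t(p) = 1 - p/5 (t(p) = 1 + p*(-⅕) = 1 - p/5)
b(m, K) = 1 - 6*K/5 (b(m, K) = (1 - K/5) - K = 1 - 6*K/5)
42309 + b(U, -7) = 42309 + (1 - 6/5*(-7)) = 42309 + (1 + 42/5) = 42309 + 47/5 = 211592/5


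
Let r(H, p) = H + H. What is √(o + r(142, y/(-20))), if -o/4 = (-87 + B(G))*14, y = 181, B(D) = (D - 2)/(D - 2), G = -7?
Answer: 10*√51 ≈ 71.414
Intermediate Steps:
B(D) = 1 (B(D) = (-2 + D)/(-2 + D) = 1)
r(H, p) = 2*H
o = 4816 (o = -4*(-87 + 1)*14 = -(-344)*14 = -4*(-1204) = 4816)
√(o + r(142, y/(-20))) = √(4816 + 2*142) = √(4816 + 284) = √5100 = 10*√51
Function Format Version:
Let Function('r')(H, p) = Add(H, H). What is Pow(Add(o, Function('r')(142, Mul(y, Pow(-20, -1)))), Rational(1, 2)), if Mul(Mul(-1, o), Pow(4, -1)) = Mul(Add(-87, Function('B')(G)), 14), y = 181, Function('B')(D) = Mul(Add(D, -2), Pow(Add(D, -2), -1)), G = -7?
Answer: Mul(10, Pow(51, Rational(1, 2))) ≈ 71.414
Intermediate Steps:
Function('B')(D) = 1 (Function('B')(D) = Mul(Add(-2, D), Pow(Add(-2, D), -1)) = 1)
Function('r')(H, p) = Mul(2, H)
o = 4816 (o = Mul(-4, Mul(Add(-87, 1), 14)) = Mul(-4, Mul(-86, 14)) = Mul(-4, -1204) = 4816)
Pow(Add(o, Function('r')(142, Mul(y, Pow(-20, -1)))), Rational(1, 2)) = Pow(Add(4816, Mul(2, 142)), Rational(1, 2)) = Pow(Add(4816, 284), Rational(1, 2)) = Pow(5100, Rational(1, 2)) = Mul(10, Pow(51, Rational(1, 2)))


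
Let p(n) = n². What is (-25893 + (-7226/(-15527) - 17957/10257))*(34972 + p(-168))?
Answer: -260616211950555664/159260439 ≈ -1.6364e+9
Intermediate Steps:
(-25893 + (-7226/(-15527) - 17957/10257))*(34972 + p(-168)) = (-25893 + (-7226/(-15527) - 17957/10257))*(34972 + (-168)²) = (-25893 + (-7226*(-1/15527) - 17957*1/10257))*(34972 + 28224) = (-25893 + (7226/15527 - 17957/10257))*63196 = (-25893 - 204701257/159260439)*63196 = -4123935248284/159260439*63196 = -260616211950555664/159260439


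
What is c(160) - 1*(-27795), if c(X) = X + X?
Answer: 28115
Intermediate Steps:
c(X) = 2*X
c(160) - 1*(-27795) = 2*160 - 1*(-27795) = 320 + 27795 = 28115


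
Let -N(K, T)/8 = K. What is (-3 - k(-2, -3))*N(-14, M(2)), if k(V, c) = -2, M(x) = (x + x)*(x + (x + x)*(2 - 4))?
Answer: -112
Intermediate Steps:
M(x) = -6*x**2 (M(x) = (2*x)*(x + (2*x)*(-2)) = (2*x)*(x - 4*x) = (2*x)*(-3*x) = -6*x**2)
N(K, T) = -8*K
(-3 - k(-2, -3))*N(-14, M(2)) = (-3 - 1*(-2))*(-8*(-14)) = (-3 + 2)*112 = -1*112 = -112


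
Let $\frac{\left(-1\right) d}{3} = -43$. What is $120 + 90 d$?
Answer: $11730$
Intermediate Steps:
$d = 129$ ($d = \left(-3\right) \left(-43\right) = 129$)
$120 + 90 d = 120 + 90 \cdot 129 = 120 + 11610 = 11730$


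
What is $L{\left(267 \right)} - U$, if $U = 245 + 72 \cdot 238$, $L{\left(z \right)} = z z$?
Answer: $53908$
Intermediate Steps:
$L{\left(z \right)} = z^{2}$
$U = 17381$ ($U = 245 + 17136 = 17381$)
$L{\left(267 \right)} - U = 267^{2} - 17381 = 71289 - 17381 = 53908$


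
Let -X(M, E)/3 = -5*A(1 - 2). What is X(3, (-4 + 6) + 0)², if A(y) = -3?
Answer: 2025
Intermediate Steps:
X(M, E) = -45 (X(M, E) = -(-15)*(-3) = -3*15 = -45)
X(3, (-4 + 6) + 0)² = (-45)² = 2025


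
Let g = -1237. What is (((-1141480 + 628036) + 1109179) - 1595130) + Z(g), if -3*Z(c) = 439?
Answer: -2998624/3 ≈ -9.9954e+5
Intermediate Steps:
Z(c) = -439/3 (Z(c) = -⅓*439 = -439/3)
(((-1141480 + 628036) + 1109179) - 1595130) + Z(g) = (((-1141480 + 628036) + 1109179) - 1595130) - 439/3 = ((-513444 + 1109179) - 1595130) - 439/3 = (595735 - 1595130) - 439/3 = -999395 - 439/3 = -2998624/3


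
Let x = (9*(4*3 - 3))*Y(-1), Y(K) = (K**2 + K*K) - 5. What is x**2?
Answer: 59049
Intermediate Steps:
Y(K) = -5 + 2*K**2 (Y(K) = (K**2 + K**2) - 5 = 2*K**2 - 5 = -5 + 2*K**2)
x = -243 (x = (9*(4*3 - 3))*(-5 + 2*(-1)**2) = (9*(12 - 3))*(-5 + 2*1) = (9*9)*(-5 + 2) = 81*(-3) = -243)
x**2 = (-243)**2 = 59049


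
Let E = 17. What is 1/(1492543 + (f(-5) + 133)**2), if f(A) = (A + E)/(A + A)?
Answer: 25/37747856 ≈ 6.6229e-7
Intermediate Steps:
f(A) = (17 + A)/(2*A) (f(A) = (A + 17)/(A + A) = (17 + A)/((2*A)) = (17 + A)*(1/(2*A)) = (17 + A)/(2*A))
1/(1492543 + (f(-5) + 133)**2) = 1/(1492543 + ((1/2)*(17 - 5)/(-5) + 133)**2) = 1/(1492543 + ((1/2)*(-1/5)*12 + 133)**2) = 1/(1492543 + (-6/5 + 133)**2) = 1/(1492543 + (659/5)**2) = 1/(1492543 + 434281/25) = 1/(37747856/25) = 25/37747856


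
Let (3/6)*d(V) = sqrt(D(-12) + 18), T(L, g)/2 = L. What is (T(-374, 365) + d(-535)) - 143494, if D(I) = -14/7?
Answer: -144234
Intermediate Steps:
T(L, g) = 2*L
D(I) = -2 (D(I) = -14*1/7 = -2)
d(V) = 8 (d(V) = 2*sqrt(-2 + 18) = 2*sqrt(16) = 2*4 = 8)
(T(-374, 365) + d(-535)) - 143494 = (2*(-374) + 8) - 143494 = (-748 + 8) - 143494 = -740 - 143494 = -144234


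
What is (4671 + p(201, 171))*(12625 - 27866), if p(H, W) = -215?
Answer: -67913896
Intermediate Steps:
(4671 + p(201, 171))*(12625 - 27866) = (4671 - 215)*(12625 - 27866) = 4456*(-15241) = -67913896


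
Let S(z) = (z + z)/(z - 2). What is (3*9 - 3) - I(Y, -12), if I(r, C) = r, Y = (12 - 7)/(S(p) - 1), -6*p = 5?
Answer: 253/7 ≈ 36.143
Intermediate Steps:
p = -5/6 (p = -1/6*5 = -5/6 ≈ -0.83333)
S(z) = 2*z/(-2 + z) (S(z) = (2*z)/(-2 + z) = 2*z/(-2 + z))
Y = -85/7 (Y = (12 - 7)/(2*(-5/6)/(-2 - 5/6) - 1) = 5/(2*(-5/6)/(-17/6) - 1) = 5/(2*(-5/6)*(-6/17) - 1) = 5/(10/17 - 1) = 5/(-7/17) = 5*(-17/7) = -85/7 ≈ -12.143)
(3*9 - 3) - I(Y, -12) = (3*9 - 3) - 1*(-85/7) = (27 - 3) + 85/7 = 24 + 85/7 = 253/7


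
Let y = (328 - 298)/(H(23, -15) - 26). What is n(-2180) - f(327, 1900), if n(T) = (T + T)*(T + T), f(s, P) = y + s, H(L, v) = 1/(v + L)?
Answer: 1311639917/69 ≈ 1.9009e+7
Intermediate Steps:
H(L, v) = 1/(L + v)
y = -80/69 (y = (328 - 298)/(1/(23 - 15) - 26) = 30/(1/8 - 26) = 30/(⅛ - 26) = 30/(-207/8) = 30*(-8/207) = -80/69 ≈ -1.1594)
f(s, P) = -80/69 + s
n(T) = 4*T² (n(T) = (2*T)*(2*T) = 4*T²)
n(-2180) - f(327, 1900) = 4*(-2180)² - (-80/69 + 327) = 4*4752400 - 1*22483/69 = 19009600 - 22483/69 = 1311639917/69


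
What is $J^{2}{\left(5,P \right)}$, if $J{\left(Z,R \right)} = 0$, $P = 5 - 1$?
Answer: $0$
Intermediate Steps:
$P = 4$ ($P = 5 - 1 = 4$)
$J^{2}{\left(5,P \right)} = 0^{2} = 0$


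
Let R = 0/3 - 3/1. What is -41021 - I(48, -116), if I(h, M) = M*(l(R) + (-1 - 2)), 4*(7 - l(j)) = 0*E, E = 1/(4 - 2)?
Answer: -40557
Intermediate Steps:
E = 1/2 ≈ 0.50000
R = -3 (R = 0*(1/3) - 3*1 = 0 - 3 = -3)
l(j) = 7 (l(j) = 7 - 0/2 = 7 - 1/4*0 = 7 + 0 = 7)
I(h, M) = 4*M (I(h, M) = M*(7 + (-1 - 2)) = M*(7 - 3) = M*4 = 4*M)
-41021 - I(48, -116) = -41021 - 4*(-116) = -41021 - 1*(-464) = -41021 + 464 = -40557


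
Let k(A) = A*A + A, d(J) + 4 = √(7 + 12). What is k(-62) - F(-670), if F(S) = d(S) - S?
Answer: 3116 - √19 ≈ 3111.6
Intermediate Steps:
d(J) = -4 + √19 (d(J) = -4 + √(7 + 12) = -4 + √19)
k(A) = A + A² (k(A) = A² + A = A + A²)
F(S) = -4 + √19 - S (F(S) = (-4 + √19) - S = -4 + √19 - S)
k(-62) - F(-670) = -62*(1 - 62) - (-4 + √19 - 1*(-670)) = -62*(-61) - (-4 + √19 + 670) = 3782 - (666 + √19) = 3782 + (-666 - √19) = 3116 - √19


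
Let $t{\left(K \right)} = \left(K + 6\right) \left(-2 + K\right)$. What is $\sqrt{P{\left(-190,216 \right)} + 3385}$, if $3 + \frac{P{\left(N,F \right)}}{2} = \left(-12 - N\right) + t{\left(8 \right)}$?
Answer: $\sqrt{3903} \approx 62.474$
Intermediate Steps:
$t{\left(K \right)} = \left(-2 + K\right) \left(6 + K\right)$ ($t{\left(K \right)} = \left(6 + K\right) \left(-2 + K\right) = \left(-2 + K\right) \left(6 + K\right)$)
$P{\left(N,F \right)} = 138 - 2 N$ ($P{\left(N,F \right)} = -6 + 2 \left(\left(-12 - N\right) + \left(-12 + 8^{2} + 4 \cdot 8\right)\right) = -6 + 2 \left(\left(-12 - N\right) + \left(-12 + 64 + 32\right)\right) = -6 + 2 \left(\left(-12 - N\right) + 84\right) = -6 + 2 \left(72 - N\right) = -6 - \left(-144 + 2 N\right) = 138 - 2 N$)
$\sqrt{P{\left(-190,216 \right)} + 3385} = \sqrt{\left(138 - -380\right) + 3385} = \sqrt{\left(138 + 380\right) + 3385} = \sqrt{518 + 3385} = \sqrt{3903}$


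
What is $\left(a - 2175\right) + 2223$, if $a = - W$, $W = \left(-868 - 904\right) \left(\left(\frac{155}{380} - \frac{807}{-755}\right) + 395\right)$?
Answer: $\frac{10078866351}{14345} \approx 7.0261 \cdot 10^{5}$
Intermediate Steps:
$W = - \frac{10078177791}{14345}$ ($W = - 1772 \left(\left(155 \cdot \frac{1}{380} - - \frac{807}{755}\right) + 395\right) = - 1772 \left(\left(\frac{31}{76} + \frac{807}{755}\right) + 395\right) = - 1772 \left(\frac{84737}{57380} + 395\right) = \left(-1772\right) \frac{22749837}{57380} = - \frac{10078177791}{14345} \approx -7.0256 \cdot 10^{5}$)
$a = \frac{10078177791}{14345}$ ($a = \left(-1\right) \left(- \frac{10078177791}{14345}\right) = \frac{10078177791}{14345} \approx 7.0256 \cdot 10^{5}$)
$\left(a - 2175\right) + 2223 = \left(\frac{10078177791}{14345} - 2175\right) + 2223 = \frac{10046977416}{14345} + 2223 = \frac{10078866351}{14345}$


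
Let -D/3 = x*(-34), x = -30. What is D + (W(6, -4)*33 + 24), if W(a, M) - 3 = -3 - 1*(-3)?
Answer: -2937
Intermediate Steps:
W(a, M) = 3 (W(a, M) = 3 + (-3 - 1*(-3)) = 3 + (-3 + 3) = 3 + 0 = 3)
D = -3060 (D = -(-90)*(-34) = -3*1020 = -3060)
D + (W(6, -4)*33 + 24) = -3060 + (3*33 + 24) = -3060 + (99 + 24) = -3060 + 123 = -2937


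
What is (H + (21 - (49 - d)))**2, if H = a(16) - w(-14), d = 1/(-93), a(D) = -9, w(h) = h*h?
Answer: 469588900/8649 ≈ 54294.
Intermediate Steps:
w(h) = h**2
d = -1/93 ≈ -0.010753
H = -205 (H = -9 - 1*(-14)**2 = -9 - 1*196 = -9 - 196 = -205)
(H + (21 - (49 - d)))**2 = (-205 + (21 - (49 - 1*(-1/93))))**2 = (-205 + (21 - (49 + 1/93)))**2 = (-205 + (21 - 1*4558/93))**2 = (-205 + (21 - 4558/93))**2 = (-205 - 2605/93)**2 = (-21670/93)**2 = 469588900/8649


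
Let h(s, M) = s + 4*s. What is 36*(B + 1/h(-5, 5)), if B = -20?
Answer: -18036/25 ≈ -721.44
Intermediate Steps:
h(s, M) = 5*s
36*(B + 1/h(-5, 5)) = 36*(-20 + 1/(5*(-5))) = 36*(-20 + 1/(-25)) = 36*(-20 - 1/25) = 36*(-501/25) = -18036/25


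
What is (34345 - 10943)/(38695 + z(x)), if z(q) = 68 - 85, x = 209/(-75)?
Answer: 11701/19339 ≈ 0.60505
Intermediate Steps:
x = -209/75 (x = 209*(-1/75) = -209/75 ≈ -2.7867)
z(q) = -17
(34345 - 10943)/(38695 + z(x)) = (34345 - 10943)/(38695 - 17) = 23402/38678 = 23402*(1/38678) = 11701/19339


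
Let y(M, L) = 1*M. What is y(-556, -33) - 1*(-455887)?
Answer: 455331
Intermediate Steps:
y(M, L) = M
y(-556, -33) - 1*(-455887) = -556 - 1*(-455887) = -556 + 455887 = 455331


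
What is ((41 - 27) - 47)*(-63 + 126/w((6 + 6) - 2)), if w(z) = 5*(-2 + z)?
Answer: 39501/20 ≈ 1975.1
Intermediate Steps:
w(z) = -10 + 5*z
((41 - 27) - 47)*(-63 + 126/w((6 + 6) - 2)) = ((41 - 27) - 47)*(-63 + 126/(-10 + 5*((6 + 6) - 2))) = (14 - 47)*(-63 + 126/(-10 + 5*(12 - 2))) = -33*(-63 + 126/(-10 + 5*10)) = -33*(-63 + 126/(-10 + 50)) = -33*(-63 + 126/40) = -33*(-63 + 126*(1/40)) = -33*(-63 + 63/20) = -33*(-1197/20) = 39501/20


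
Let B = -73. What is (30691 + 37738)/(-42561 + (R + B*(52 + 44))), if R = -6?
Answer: -68429/49575 ≈ -1.3803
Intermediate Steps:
(30691 + 37738)/(-42561 + (R + B*(52 + 44))) = (30691 + 37738)/(-42561 + (-6 - 73*(52 + 44))) = 68429/(-42561 + (-6 - 73*96)) = 68429/(-42561 + (-6 - 7008)) = 68429/(-42561 - 7014) = 68429/(-49575) = 68429*(-1/49575) = -68429/49575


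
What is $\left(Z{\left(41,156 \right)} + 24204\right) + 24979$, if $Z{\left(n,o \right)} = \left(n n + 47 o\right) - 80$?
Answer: $58116$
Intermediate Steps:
$Z{\left(n,o \right)} = -80 + n^{2} + 47 o$ ($Z{\left(n,o \right)} = \left(n^{2} + 47 o\right) - 80 = -80 + n^{2} + 47 o$)
$\left(Z{\left(41,156 \right)} + 24204\right) + 24979 = \left(\left(-80 + 41^{2} + 47 \cdot 156\right) + 24204\right) + 24979 = \left(\left(-80 + 1681 + 7332\right) + 24204\right) + 24979 = \left(8933 + 24204\right) + 24979 = 33137 + 24979 = 58116$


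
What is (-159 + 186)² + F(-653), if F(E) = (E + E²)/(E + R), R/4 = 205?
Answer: 547499/167 ≈ 3278.4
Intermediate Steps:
R = 820 (R = 4*205 = 820)
F(E) = (E + E²)/(820 + E) (F(E) = (E + E²)/(E + 820) = (E + E²)/(820 + E))
(-159 + 186)² + F(-653) = (-159 + 186)² - 653*(1 - 653)/(820 - 653) = 27² - 653*(-652)/167 = 729 - 653*1/167*(-652) = 729 + 425756/167 = 547499/167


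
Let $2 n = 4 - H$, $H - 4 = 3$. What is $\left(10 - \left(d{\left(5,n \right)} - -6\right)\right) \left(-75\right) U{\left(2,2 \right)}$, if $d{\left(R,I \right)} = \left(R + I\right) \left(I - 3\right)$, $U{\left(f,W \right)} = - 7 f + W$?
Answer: $17775$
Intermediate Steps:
$H = 7$ ($H = 4 + 3 = 7$)
$U{\left(f,W \right)} = W - 7 f$
$n = - \frac{3}{2}$ ($n = \frac{4 - 7}{2} = \frac{1}{2} \left(-3\right) = - \frac{3}{2} \approx -1.5$)
$d{\left(R,I \right)} = \left(-3 + I\right) \left(I + R\right)$ ($d{\left(R,I \right)} = \left(I + R\right) \left(-3 + I\right) = \left(-3 + I\right) \left(I + R\right)$)
$\left(10 - \left(d{\left(5,n \right)} - -6\right)\right) \left(-75\right) U{\left(2,2 \right)} = \left(10 - \left(\left(\left(- \frac{3}{2}\right)^{2} - - \frac{9}{2} - 15 - \frac{15}{2}\right) - -6\right)\right) \left(-75\right) \left(2 - 14\right) = \left(10 - \left(\left(\frac{9}{4} + \frac{9}{2} - 15 - \frac{15}{2}\right) + 6\right)\right) \left(-75\right) \left(2 - 14\right) = \left(10 - \left(- \frac{63}{4} + 6\right)\right) \left(-75\right) \left(-12\right) = \left(10 - - \frac{39}{4}\right) \left(-75\right) \left(-12\right) = \left(10 + \frac{39}{4}\right) \left(-75\right) \left(-12\right) = \frac{79}{4} \left(-75\right) \left(-12\right) = \left(- \frac{5925}{4}\right) \left(-12\right) = 17775$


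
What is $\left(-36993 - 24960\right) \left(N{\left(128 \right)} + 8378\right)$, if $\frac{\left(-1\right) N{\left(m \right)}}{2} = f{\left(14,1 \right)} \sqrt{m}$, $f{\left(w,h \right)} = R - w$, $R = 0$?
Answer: $-519042234 - 13877472 \sqrt{2} \approx -5.3867 \cdot 10^{8}$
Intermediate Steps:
$f{\left(w,h \right)} = - w$ ($f{\left(w,h \right)} = 0 - w = - w$)
$N{\left(m \right)} = 28 \sqrt{m}$ ($N{\left(m \right)} = - 2 \left(-1\right) 14 \sqrt{m} = - 2 \left(- 14 \sqrt{m}\right) = 28 \sqrt{m}$)
$\left(-36993 - 24960\right) \left(N{\left(128 \right)} + 8378\right) = \left(-36993 - 24960\right) \left(28 \sqrt{128} + 8378\right) = - 61953 \left(28 \cdot 8 \sqrt{2} + 8378\right) = - 61953 \left(224 \sqrt{2} + 8378\right) = - 61953 \left(8378 + 224 \sqrt{2}\right) = -519042234 - 13877472 \sqrt{2}$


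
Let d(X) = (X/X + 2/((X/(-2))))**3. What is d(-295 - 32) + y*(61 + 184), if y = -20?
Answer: -171296072009/34965783 ≈ -4899.0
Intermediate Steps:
d(X) = (1 - 4/X)**3 (d(X) = (1 + 2/((X*(-1/2))))**3 = (1 + 2/((-X/2)))**3 = (1 + 2*(-2/X))**3 = (1 - 4/X)**3)
d(-295 - 32) + y*(61 + 184) = (-4 + (-295 - 32))**3/(-295 - 32)**3 - 20*(61 + 184) = (-4 - 327)**3/(-327)**3 - 20*245 = -1/34965783*(-331)**3 - 4900 = -1/34965783*(-36264691) - 4900 = 36264691/34965783 - 4900 = -171296072009/34965783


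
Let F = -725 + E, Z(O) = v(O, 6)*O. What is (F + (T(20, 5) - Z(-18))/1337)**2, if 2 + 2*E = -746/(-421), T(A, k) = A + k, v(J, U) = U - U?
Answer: 166577831869554576/316830517129 ≈ 5.2576e+5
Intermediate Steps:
v(J, U) = 0
E = -48/421 (E = -1 + (-746/(-421))/2 = -1 + (-746*(-1/421))/2 = -1 + (1/2)*(746/421) = -1 + 373/421 = -48/421 ≈ -0.11401)
Z(O) = 0 (Z(O) = 0*O = 0)
F = -305273/421 (F = -725 - 48/421 = -305273/421 ≈ -725.11)
(F + (T(20, 5) - Z(-18))/1337)**2 = (-305273/421 + ((20 + 5) - 1*0)/1337)**2 = (-305273/421 + (25 + 0)*(1/1337))**2 = (-305273/421 + 25*(1/1337))**2 = (-305273/421 + 25/1337)**2 = (-408139476/562877)**2 = 166577831869554576/316830517129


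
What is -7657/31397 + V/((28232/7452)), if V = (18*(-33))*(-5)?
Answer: 86834505782/110800013 ≈ 783.71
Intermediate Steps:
V = 2970 (V = -594*(-5) = 2970)
-7657/31397 + V/((28232/7452)) = -7657/31397 + 2970/((28232/7452)) = -7657*1/31397 + 2970/((28232*(1/7452))) = -7657/31397 + 2970/(7058/1863) = -7657/31397 + 2970*(1863/7058) = -7657/31397 + 2766555/3529 = 86834505782/110800013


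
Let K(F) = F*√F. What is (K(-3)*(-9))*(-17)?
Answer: -459*I*√3 ≈ -795.01*I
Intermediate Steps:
K(F) = F^(3/2)
(K(-3)*(-9))*(-17) = ((-3)^(3/2)*(-9))*(-17) = (-3*I*√3*(-9))*(-17) = (27*I*√3)*(-17) = -459*I*√3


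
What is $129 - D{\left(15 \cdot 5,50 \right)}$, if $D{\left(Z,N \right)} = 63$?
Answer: $66$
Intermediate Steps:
$129 - D{\left(15 \cdot 5,50 \right)} = 129 - 63 = 66$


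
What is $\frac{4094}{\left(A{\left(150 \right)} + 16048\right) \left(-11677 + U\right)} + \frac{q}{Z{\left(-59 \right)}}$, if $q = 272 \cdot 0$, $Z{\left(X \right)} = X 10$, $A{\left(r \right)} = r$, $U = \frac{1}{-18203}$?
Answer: $- \frac{18203}{840984144} \approx -2.1645 \cdot 10^{-5}$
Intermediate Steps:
$U = - \frac{1}{18203} \approx -5.4936 \cdot 10^{-5}$
$Z{\left(X \right)} = 10 X$
$q = 0$
$\frac{4094}{\left(A{\left(150 \right)} + 16048\right) \left(-11677 + U\right)} + \frac{q}{Z{\left(-59 \right)}} = \frac{4094}{\left(150 + 16048\right) \left(-11677 - \frac{1}{18203}\right)} + \frac{0}{10 \left(-59\right)} = \frac{4094}{16198 \left(- \frac{212556432}{18203}\right)} + \frac{0}{-590} = \frac{4094}{- \frac{3442989085536}{18203}} + 0 \left(- \frac{1}{590}\right) = 4094 \left(- \frac{18203}{3442989085536}\right) + 0 = - \frac{18203}{840984144} + 0 = - \frac{18203}{840984144}$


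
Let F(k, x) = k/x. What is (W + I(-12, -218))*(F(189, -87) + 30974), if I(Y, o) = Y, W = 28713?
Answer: 25778750283/29 ≈ 8.8892e+8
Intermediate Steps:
(W + I(-12, -218))*(F(189, -87) + 30974) = (28713 - 12)*(189/(-87) + 30974) = 28701*(189*(-1/87) + 30974) = 28701*(-63/29 + 30974) = 28701*(898183/29) = 25778750283/29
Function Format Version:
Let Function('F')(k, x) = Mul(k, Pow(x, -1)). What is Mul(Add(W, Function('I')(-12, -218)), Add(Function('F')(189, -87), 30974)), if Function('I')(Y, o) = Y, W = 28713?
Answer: Rational(25778750283, 29) ≈ 8.8892e+8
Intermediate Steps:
Mul(Add(W, Function('I')(-12, -218)), Add(Function('F')(189, -87), 30974)) = Mul(Add(28713, -12), Add(Mul(189, Pow(-87, -1)), 30974)) = Mul(28701, Add(Mul(189, Rational(-1, 87)), 30974)) = Mul(28701, Add(Rational(-63, 29), 30974)) = Mul(28701, Rational(898183, 29)) = Rational(25778750283, 29)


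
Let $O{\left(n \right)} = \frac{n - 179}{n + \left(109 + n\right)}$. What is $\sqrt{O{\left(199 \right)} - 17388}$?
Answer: $\frac{4 i \sqrt{1652943}}{39} \approx 131.86 i$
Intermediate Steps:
$O{\left(n \right)} = \frac{-179 + n}{109 + 2 n}$
$\sqrt{O{\left(199 \right)} - 17388} = \sqrt{\frac{-179 + 199}{109 + 2 \cdot 199} - 17388} = \sqrt{\frac{1}{109 + 398} \cdot 20 - 17388} = \sqrt{\frac{1}{507} \cdot 20 - 17388} = \sqrt{\frac{20}{507} - 17388} = \sqrt{- \frac{8815696}{507}} = \frac{4 i \sqrt{1652943}}{39}$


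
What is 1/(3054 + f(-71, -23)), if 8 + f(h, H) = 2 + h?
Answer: 1/2977 ≈ 0.00033591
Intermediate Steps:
f(h, H) = -6 + h (f(h, H) = -8 + (2 + h) = -6 + h)
1/(3054 + f(-71, -23)) = 1/(3054 + (-6 - 71)) = 1/(3054 - 77) = 1/2977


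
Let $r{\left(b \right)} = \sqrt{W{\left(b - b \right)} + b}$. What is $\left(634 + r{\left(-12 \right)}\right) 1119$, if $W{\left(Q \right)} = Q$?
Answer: $709446 + 2238 i \sqrt{3} \approx 7.0945 \cdot 10^{5} + 3876.3 i$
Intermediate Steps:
$r{\left(b \right)} = \sqrt{b}$ ($r{\left(b \right)} = \sqrt{\left(b - b\right) + b} = \sqrt{0 + b} = \sqrt{b}$)
$\left(634 + r{\left(-12 \right)}\right) 1119 = \left(634 + \sqrt{-12}\right) 1119 = \left(634 + 2 i \sqrt{3}\right) 1119 = 709446 + 2238 i \sqrt{3}$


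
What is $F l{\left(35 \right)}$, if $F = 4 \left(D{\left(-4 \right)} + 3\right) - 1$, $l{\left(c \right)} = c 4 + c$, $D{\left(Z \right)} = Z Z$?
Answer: $13125$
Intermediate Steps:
$D{\left(Z \right)} = Z^{2}$
$l{\left(c \right)} = 5 c$ ($l{\left(c \right)} = 4 c + c = 5 c$)
$F = 75$ ($F = 4 \left(\left(-4\right)^{2} + 3\right) - 1 = 4 \left(16 + 3\right) - 1 = 4 \cdot 19 - 1 = 76 - 1 = 75$)
$F l{\left(35 \right)} = 75 \cdot 5 \cdot 35 = 75 \cdot 175 = 13125$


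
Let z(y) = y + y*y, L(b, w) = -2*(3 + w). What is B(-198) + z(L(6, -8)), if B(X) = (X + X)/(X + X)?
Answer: 111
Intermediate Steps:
B(X) = 1 (B(X) = (2*X)/((2*X)) = (2*X)*(1/(2*X)) = 1)
L(b, w) = -6 - 2*w
z(y) = y + y**2
B(-198) + z(L(6, -8)) = 1 + (-6 - 2*(-8))*(1 + (-6 - 2*(-8))) = 1 + (-6 + 16)*(1 + (-6 + 16)) = 1 + 10*(1 + 10) = 1 + 10*11 = 1 + 110 = 111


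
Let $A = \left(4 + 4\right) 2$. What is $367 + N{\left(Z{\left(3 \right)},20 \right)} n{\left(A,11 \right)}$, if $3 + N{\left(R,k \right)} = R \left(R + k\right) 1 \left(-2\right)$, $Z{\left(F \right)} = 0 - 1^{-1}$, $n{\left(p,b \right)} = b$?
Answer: $752$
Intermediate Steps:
$A = 16$ ($A = 8 \cdot 2 = 16$)
$Z{\left(F \right)} = -1$ ($Z{\left(F \right)} = 0 - 1 = -1$)
$N{\left(R,k \right)} = -3 - 2 R \left(R + k\right)$ ($N{\left(R,k \right)} = -3 + R \left(R + k\right) 1 \left(-2\right) = -3 + R \left(R + k\right) \left(-2\right) = -3 - 2 R \left(R + k\right)$)
$367 + N{\left(Z{\left(3 \right)},20 \right)} n{\left(A,11 \right)} = 367 + \left(-3 - 2 \left(-1\right)^{2} - \left(-2\right) 20\right) 11 = 367 + \left(-3 - 2 + 40\right) 11 = 367 + 35 \cdot 11 = 367 + 385 = 752$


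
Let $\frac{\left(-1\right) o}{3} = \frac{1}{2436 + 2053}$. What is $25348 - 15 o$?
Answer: $\frac{113787217}{4489} \approx 25348.0$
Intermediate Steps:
$o = - \frac{3}{4489}$ ($o = - \frac{3}{2436 + 2053} = - \frac{3}{4489} \approx -0.0006683$)
$25348 - 15 o = 25348 - 15 \left(- \frac{3}{4489}\right) = 25348 - - \frac{45}{4489} = 25348 + \frac{45}{4489} = \frac{113787217}{4489}$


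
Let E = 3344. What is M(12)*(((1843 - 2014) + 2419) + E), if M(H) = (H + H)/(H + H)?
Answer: 5592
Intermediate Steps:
M(H) = 1 (M(H) = (2*H)/((2*H)) = (2*H)*(1/(2*H)) = 1)
M(12)*(((1843 - 2014) + 2419) + E) = 1*(((1843 - 2014) + 2419) + 3344) = 1*((-171 + 2419) + 3344) = 1*(2248 + 3344) = 1*5592 = 5592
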